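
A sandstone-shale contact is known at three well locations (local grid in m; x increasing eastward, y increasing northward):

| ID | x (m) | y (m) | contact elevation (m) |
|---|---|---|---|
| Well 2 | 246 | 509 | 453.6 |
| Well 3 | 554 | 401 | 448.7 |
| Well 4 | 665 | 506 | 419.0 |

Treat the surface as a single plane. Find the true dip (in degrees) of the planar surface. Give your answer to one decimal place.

11.9°

Two edge vectors: Well 2→Well 3 = (308, -108, -4.9), Well 2→Well 4 = (419, -3, -34.6).
Normal n = (Well 2→Well 3) × (Well 2→Well 4) = (3722.1, 8603.7, 44328).
So ∂z/∂x = −n_x/n_z = −0.08397 and ∂z/∂y = −n_y/n_z = −0.19409.
Gradient magnitude |∇z| = √(a² + b²) = √(0.00705 + 0.03767) = 0.21148.
True dip = arctan(0.21148) = 11.9°, dipping toward NNE (azimuth ≈ 023°).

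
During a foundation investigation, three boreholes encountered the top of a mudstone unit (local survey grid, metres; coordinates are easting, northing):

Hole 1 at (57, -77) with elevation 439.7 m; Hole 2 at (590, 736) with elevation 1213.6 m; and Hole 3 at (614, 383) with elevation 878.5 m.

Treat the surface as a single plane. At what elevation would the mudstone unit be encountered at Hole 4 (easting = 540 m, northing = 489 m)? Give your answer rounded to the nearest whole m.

979 m

Two edge vectors: Hole 1→Hole 2 = (533, 813, 773.9), Hole 1→Hole 3 = (557, 460, 438.8).
Normal n = (Hole 1→Hole 2) × (Hole 1→Hole 3) = (750.4, 197181.9, -207661).
So ∂z/∂easting = −n_x/n_z = 0.00361 and ∂z/∂northing = −n_y/n_z = 0.94954.
Intercept c from Hole 1: 439.7 − 0.21 + 73.11 = 512.61.
At (540, 489): z = 2.0 + 464.3 + 512.61 = 978.9 m.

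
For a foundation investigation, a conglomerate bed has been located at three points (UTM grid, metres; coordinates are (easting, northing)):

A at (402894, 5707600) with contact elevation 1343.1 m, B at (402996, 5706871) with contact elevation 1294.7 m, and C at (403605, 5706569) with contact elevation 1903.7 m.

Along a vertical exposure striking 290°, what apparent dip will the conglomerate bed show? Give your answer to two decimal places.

Let the plane be z = a·E + b·N + c.
B−A: 102a − 729b = −48.4;  C−A: 711a − 1031b = 560.6.
Solving gives a = 1.10994, b = 0.22169.
Unit vector along 290° is (sin 290°, cos 290°) = (-0.9397, 0.3420).
Slope in that direction = a·(-0.9397) + b·(0.3420) = −0.96718.
Apparent dip = arctan|0.96718| = 44.04° (true dip is 48.5°, so apparent ≤ true as expected).

44.04°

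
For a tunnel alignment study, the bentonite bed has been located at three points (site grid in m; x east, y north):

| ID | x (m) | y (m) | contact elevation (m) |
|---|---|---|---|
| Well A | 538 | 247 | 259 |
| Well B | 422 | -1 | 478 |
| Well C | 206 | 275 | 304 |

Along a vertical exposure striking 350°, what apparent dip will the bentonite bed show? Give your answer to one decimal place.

Two edge vectors: Well A→Well B = (-116, -248, 219), Well A→Well C = (-332, 28, 45).
Normal n = (Well A→Well B) × (Well A→Well C) = (-17292, -67488, -85584).
So ∂z/∂x = −n_x/n_z = −0.20205 and ∂z/∂y = −n_y/n_z = −0.78856.
Unit vector along 350° is (sin 350°, cos 350°) = (-0.1736, 0.9848).
Slope in that direction = a·(-0.1736) + b·(0.9848) = −0.74149.
Apparent dip = arctan|0.74149| = 36.6° (true dip is 39.1°, so apparent ≤ true as expected).

36.6°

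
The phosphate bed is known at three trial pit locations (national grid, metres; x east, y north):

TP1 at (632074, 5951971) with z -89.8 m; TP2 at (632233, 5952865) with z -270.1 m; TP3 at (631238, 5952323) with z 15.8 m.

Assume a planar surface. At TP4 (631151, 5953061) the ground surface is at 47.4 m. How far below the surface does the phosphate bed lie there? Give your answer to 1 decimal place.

Two edge vectors: TP1→TP2 = (159, 894, -180.3), TP1→TP3 = (-836, 352, 105.6).
Normal n = (TP1→TP2) × (TP1→TP3) = (157872, 133940.4, 803352).
So ∂z/∂x = −n_x/n_z = −0.196516595 and ∂z/∂y = −n_y/n_z = −0.166726914.
Intercept c from TP1: -89.8 + 124213.03 + 992353.76 = 1116476.99.
At (631151, 5953061): z_contact = −124031.65 − 992535.49 + 1116476.99 = -90.15 m.
Depth below ground = 47.4 − (-90.15) = 137.5 m.

137.5 m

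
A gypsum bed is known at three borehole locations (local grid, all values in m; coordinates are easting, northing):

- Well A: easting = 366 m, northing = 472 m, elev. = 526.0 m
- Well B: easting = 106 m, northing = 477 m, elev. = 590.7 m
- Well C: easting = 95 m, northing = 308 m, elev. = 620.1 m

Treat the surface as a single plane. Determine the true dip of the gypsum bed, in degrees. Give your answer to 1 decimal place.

16.5°

Let the plane be z = a·easting + b·northing + c.
Well B−Well A: −260a + 5b = 64.7;  Well C−Well A: −271a − 164b = 94.1.
Solving gives a = −0.25188, b = −0.15757.
Gradient magnitude |∇z| = √(a² + b²) = √(0.06344 + 0.02483) = 0.29710.
True dip = arctan(0.29710) = 16.5°, dipping toward ENE (azimuth ≈ 058°).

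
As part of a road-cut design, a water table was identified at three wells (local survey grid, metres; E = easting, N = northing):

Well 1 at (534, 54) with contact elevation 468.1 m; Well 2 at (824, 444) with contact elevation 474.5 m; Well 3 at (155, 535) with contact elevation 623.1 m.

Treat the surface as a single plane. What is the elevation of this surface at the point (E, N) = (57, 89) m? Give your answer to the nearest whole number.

Let the plane be z = a·E + b·N + c.
Well 2−Well 1: 290a + 390b = 6.4;  Well 3−Well 1: −379a + 481b = 155.
Solving gives a = −0.19969, b = 0.16490.
Then c = 468.1 − a·534 − b·54 = 565.83.
At (57, 89): z = −11.4 + 14.7 + 565.83 = 569.1 m.

569 m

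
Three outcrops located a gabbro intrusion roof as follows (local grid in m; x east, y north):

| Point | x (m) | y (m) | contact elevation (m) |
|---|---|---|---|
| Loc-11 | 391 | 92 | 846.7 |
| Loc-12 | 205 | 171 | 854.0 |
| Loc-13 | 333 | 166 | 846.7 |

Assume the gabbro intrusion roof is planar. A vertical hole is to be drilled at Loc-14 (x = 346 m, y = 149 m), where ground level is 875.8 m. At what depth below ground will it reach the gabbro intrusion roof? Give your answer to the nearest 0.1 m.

Let the plane be z = a·x + b·y + c.
Loc-12−Loc-11: −186a + 79b = 7.3;  Loc-13−Loc-11: −58a + 74b = 0.
Solving gives a = −0.05883, b = −0.04611.
Then c = 846.7 − a·391 − b·92 = 873.95.
At (346, 149): z_contact = −20.36 − 6.87 + 873.95 = 846.72 m.
Depth below ground = 875.8 − 846.72 = 29.1 m.

29.1 m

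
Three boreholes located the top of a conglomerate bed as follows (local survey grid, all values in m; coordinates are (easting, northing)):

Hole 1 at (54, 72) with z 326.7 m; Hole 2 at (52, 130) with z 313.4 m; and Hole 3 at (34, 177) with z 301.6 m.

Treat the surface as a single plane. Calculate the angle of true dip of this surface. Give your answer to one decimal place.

13.3°

Let the plane be z = a·E + b·N + c.
Hole 2−Hole 1: −2a + 58b = −13.3;  Hole 3−Hole 1: −20a + 105b = −25.1.
Solving gives a = 0.06242, b = −0.22716.
Gradient magnitude |∇z| = √(a² + b²) = √(0.00390 + 0.05160) = 0.23558.
True dip = arctan(0.23558) = 13.3°, dipping toward NNW (azimuth ≈ 345°).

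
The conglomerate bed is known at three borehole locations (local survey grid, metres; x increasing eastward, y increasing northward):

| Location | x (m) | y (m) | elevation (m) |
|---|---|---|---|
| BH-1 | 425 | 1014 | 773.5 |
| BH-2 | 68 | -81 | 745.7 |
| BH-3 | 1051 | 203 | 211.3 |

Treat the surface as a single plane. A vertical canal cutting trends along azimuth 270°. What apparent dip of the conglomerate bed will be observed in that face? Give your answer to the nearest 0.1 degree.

Let the plane be z = a·x + b·y + c.
BH-2−BH-1: −357a − 1095b = −27.8;  BH-3−BH-1: 626a − 811b = −562.2.
Solving gives a = −0.60827, b = 0.22370.
Unit vector along 270° is (sin 270°, cos 270°) = (-1.0000, -0.0000).
Slope in that direction = a·(-1.0000) + b·(-0.0000) = 0.60827.
Apparent dip = arctan|0.60827| = 31.3° (true dip is 32.9°, so apparent ≤ true as expected).

31.3°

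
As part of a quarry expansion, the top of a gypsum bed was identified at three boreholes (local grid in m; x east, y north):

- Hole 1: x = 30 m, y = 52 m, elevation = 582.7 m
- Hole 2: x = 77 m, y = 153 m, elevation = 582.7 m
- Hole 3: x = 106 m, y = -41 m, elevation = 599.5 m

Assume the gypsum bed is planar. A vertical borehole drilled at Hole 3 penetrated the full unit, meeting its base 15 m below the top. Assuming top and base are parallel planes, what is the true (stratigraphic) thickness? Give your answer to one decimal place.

Two edge vectors: Hole 1→Hole 2 = (47, 101, 0), Hole 1→Hole 3 = (76, -93, 16.8).
Normal n = (Hole 1→Hole 2) × (Hole 1→Hole 3) = (1696.8, -789.6, -12047).
So ∂z/∂x = −n_x/n_z = 0.14085 and ∂z/∂y = −n_y/n_z = −0.06554.
|∇z| = √(a²+b²) = 0.15535, so dip δ = arctan(0.15535) = 8.83°.
True thickness = vertical thickness × cos δ = 15 × cos 8.83° = 14.8 m.

14.8 m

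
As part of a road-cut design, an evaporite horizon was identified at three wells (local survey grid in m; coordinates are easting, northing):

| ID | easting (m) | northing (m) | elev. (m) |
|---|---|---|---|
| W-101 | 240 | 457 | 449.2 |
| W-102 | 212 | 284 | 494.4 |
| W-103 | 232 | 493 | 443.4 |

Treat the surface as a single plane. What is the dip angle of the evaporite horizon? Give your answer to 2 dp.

18.81°

Two edge vectors: W-101→W-102 = (-28, -173, 45.2), W-101→W-103 = (-8, 36, -5.8).
Normal n = (W-101→W-102) × (W-101→W-103) = (-623.8, -524, -2392).
So ∂z/∂easting = −n_x/n_z = −0.26079 and ∂z/∂northing = −n_y/n_z = −0.21906.
Gradient magnitude |∇z| = √(a² + b²) = √(0.06801 + 0.04799) = 0.34059.
True dip = arctan(0.34059) = 18.81°, dipping toward NE (azimuth ≈ 050°).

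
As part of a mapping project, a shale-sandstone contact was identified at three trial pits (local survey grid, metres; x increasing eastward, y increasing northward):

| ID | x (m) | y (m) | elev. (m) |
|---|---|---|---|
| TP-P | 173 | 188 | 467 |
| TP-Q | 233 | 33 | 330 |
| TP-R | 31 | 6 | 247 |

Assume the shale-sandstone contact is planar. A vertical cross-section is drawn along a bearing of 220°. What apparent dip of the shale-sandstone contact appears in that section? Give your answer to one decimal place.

Let the plane be z = a·x + b·y + c.
TP-Q−TP-P: 60a − 155b = −137;  TP-R−TP-P: −142a − 182b = −220.
Solving gives a = 0.27835, b = 0.99162.
Unit vector along 220° is (sin 220°, cos 220°) = (-0.6428, -0.7660).
Slope in that direction = a·(-0.6428) + b·(-0.7660) = −0.93854.
Apparent dip = arctan|0.93854| = 43.2° (true dip is 45.8°, so apparent ≤ true as expected).

43.2°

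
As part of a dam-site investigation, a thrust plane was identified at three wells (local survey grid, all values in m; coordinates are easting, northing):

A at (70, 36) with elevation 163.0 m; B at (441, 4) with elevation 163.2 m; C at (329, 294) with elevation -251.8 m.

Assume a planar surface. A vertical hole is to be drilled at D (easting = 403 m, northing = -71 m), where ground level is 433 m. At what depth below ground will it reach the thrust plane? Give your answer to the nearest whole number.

Let the plane be z = a·easting + b·northing + c.
B−A: 371a − 32b = 0.2;  C−A: 259a + 258b = −414.8.
Solving gives a = −0.12713, b = −1.48013.
Then c = 163 − a·70 − b·36 = 225.18.
At (403, -71): z_contact = −51.2 + 105.1 + 225.18 = 279.0 m.
Depth below ground = 433 − 279.0 = 154 m.

154 m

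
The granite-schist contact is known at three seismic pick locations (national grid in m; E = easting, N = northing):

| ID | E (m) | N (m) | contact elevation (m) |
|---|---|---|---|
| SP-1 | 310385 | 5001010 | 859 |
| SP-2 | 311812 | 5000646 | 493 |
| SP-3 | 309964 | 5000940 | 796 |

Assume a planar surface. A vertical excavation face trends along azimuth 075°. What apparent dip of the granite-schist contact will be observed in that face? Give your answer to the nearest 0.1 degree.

Let the plane be z = a·E + b·N + c.
SP-2−SP-1: 1427a − 364b = −366;  SP-3−SP-1: −421a − 70b = −63.
Solving gives a = −0.01062, b = 0.96386.
Unit vector along 075° is (sin 75°, cos 75°) = (0.9659, 0.2588).
Slope in that direction = a·(0.9659) + b·(0.2588) = 0.23921.
Apparent dip = arctan|0.23921| = 13.5° (true dip is 43.9°, so apparent ≤ true as expected).

13.5°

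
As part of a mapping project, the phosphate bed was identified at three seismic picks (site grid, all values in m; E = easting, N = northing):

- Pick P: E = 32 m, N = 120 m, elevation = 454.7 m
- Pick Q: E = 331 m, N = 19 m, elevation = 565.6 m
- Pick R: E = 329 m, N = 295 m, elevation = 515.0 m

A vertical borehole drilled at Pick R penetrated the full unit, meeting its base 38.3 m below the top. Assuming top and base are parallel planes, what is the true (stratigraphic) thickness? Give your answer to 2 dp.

36.05 m

Let the plane be z = a·E + b·N + c.
Pick Q−Pick P: 299a − 101b = 110.9;  Pick R−Pick P: 297a + 175b = 60.3.
Solving gives a = 0.30973, b = −0.18109.
|∇z| = √(a²+b²) = 0.35879, so dip δ = arctan(0.35879) = 19.74°.
True thickness = vertical thickness × cos δ = 38.3 × cos 19.74° = 36.05 m.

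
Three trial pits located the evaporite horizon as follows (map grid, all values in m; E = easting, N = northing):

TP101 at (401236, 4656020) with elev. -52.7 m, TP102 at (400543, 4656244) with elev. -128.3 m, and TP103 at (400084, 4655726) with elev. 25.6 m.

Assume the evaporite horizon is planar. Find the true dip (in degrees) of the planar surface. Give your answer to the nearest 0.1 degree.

Let the plane be z = a·E + b·N + c.
TP102−TP101: −693a + 224b = −75.6;  TP103−TP101: −1152a − 294b = 78.3.
Solving gives a = 0.01015, b = −0.30610.
Gradient magnitude |∇z| = √(a² + b²) = √(0.00010 + 0.09370) = 0.30627.
True dip = arctan(0.30627) = 17.0°, dipping toward N (azimuth ≈ 358°).

17.0°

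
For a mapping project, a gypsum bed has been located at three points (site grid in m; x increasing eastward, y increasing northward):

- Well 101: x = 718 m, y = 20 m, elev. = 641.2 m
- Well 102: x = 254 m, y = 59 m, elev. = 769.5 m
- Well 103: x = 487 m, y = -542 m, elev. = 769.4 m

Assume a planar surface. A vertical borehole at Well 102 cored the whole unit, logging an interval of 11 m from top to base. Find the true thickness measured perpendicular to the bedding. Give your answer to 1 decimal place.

Let the plane be z = a·x + b·y + c.
Well 102−Well 101: −464a + 39b = 128.3;  Well 103−Well 101: −231a − 562b = 128.2.
Solving gives a = −0.28581, b = −0.11064.
|∇z| = √(a²+b²) = 0.30647, so dip δ = arctan(0.30647) = 17.04°.
True thickness = vertical thickness × cos δ = 11 × cos 17.04° = 10.5 m.

10.5 m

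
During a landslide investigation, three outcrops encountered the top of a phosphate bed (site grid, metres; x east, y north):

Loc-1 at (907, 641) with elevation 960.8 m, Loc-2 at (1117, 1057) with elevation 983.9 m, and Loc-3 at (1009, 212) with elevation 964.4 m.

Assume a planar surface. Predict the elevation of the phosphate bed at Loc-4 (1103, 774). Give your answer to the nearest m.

979 m

Two edge vectors: Loc-1→Loc-2 = (210, 416, 23.1), Loc-1→Loc-3 = (102, -429, 3.6).
Normal n = (Loc-1→Loc-2) × (Loc-1→Loc-3) = (11407.5, 1600.2, -132522).
So ∂z/∂x = −n_x/n_z = 0.08608 and ∂z/∂y = −n_y/n_z = 0.01207.
Intercept c from Loc-1: 960.8 − 78.07 − 7.74 = 874.99.
At (1103, 774): z = 94.9 + 9.3 + 874.99 = 979.3 m.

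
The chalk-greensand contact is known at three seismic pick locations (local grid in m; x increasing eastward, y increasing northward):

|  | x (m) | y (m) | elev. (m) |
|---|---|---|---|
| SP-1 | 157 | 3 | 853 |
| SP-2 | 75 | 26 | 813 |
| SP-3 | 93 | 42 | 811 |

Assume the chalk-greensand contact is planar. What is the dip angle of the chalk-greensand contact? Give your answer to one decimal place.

Two edge vectors: SP-1→SP-2 = (-82, 23, -40), SP-1→SP-3 = (-64, 39, -42).
Normal n = (SP-1→SP-2) × (SP-1→SP-3) = (594, -884, -1726).
So ∂z/∂x = −n_x/n_z = 0.34415 and ∂z/∂y = −n_y/n_z = −0.51217.
Gradient magnitude |∇z| = √(a² + b²) = √(0.11844 + 0.26231) = 0.61705.
True dip = arctan(0.61705) = 31.7°, dipping toward NW (azimuth ≈ 326°).

31.7°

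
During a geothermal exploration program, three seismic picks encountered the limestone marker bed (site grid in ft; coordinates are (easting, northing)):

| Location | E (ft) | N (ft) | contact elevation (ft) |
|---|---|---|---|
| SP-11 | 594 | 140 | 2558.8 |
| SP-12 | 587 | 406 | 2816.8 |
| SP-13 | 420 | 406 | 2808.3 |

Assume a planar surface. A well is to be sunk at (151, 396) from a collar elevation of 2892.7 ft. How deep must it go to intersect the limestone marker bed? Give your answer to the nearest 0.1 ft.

Two edge vectors: SP-11→SP-12 = (-7, 266, 258), SP-11→SP-13 = (-174, 266, 249.5).
Normal n = (SP-11→SP-12) × (SP-11→SP-13) = (-2261, -43145.5, 44422).
So ∂z/∂E = −n_x/n_z = 0.05090 and ∂z/∂N = −n_y/n_z = 0.97126.
Intercept c from SP-11: 2558.8 − 30.23 − 135.98 = 2392.59.
At (151, 396): z_contact = 7.69 + 384.62 + 2392.59 = 2784.90 ft.
Depth below ground = 2892.7 − 2784.90 = 107.8 ft.

107.8 ft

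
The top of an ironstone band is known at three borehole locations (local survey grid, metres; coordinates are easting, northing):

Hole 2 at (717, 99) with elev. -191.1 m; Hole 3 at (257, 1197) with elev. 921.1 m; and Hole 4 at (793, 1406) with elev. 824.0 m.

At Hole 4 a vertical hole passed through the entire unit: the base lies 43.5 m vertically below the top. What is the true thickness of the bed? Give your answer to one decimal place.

31.6 m

Two edge vectors: Hole 2→Hole 3 = (-460, 1098, 1112.2), Hole 2→Hole 4 = (76, 1307, 1015.1).
Normal n = (Hole 2→Hole 3) × (Hole 2→Hole 4) = (-339065.6, 551473.2, -684668).
So ∂z/∂easting = −n_x/n_z = −0.49523 and ∂z/∂northing = −n_y/n_z = 0.80546.
|∇z| = √(a²+b²) = 0.94552, so dip δ = arctan(0.94552) = 43.40°.
True thickness = vertical thickness × cos δ = 43.5 × cos 43.40° = 31.6 m.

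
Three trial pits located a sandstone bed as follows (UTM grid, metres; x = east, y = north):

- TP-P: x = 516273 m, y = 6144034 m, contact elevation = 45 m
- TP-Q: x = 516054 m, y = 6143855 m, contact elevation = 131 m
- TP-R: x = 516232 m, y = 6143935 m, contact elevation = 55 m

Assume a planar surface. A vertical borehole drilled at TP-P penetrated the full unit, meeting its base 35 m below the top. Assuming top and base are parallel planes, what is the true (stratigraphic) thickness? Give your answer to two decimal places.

Let the plane be z = a·x + b·y + c.
TP-Q−TP-P: −219a − 179b = 86;  TP-R−TP-P: −41a − 99b = 10.
Solving gives a = −0.46883, b = 0.09315.
|∇z| = √(a²+b²) = 0.47800, so dip δ = arctan(0.47800) = 25.55°.
True thickness = vertical thickness × cos δ = 35 × cos 25.55° = 31.58 m.

31.58 m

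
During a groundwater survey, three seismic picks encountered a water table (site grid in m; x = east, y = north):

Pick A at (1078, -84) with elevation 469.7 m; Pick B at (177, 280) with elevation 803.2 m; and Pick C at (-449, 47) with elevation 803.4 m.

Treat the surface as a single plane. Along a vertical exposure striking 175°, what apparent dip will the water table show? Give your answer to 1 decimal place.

26.1°

Let the plane be z = a·x + b·y + c.
Pick B−Pick A: −901a + 364b = 333.5;  Pick C−Pick A: −1527a + 131b = 333.7.
Solving gives a = −0.17766, b = 0.47646.
Unit vector along 175° is (sin 175°, cos 175°) = (0.0872, -0.9962).
Slope in that direction = a·(0.0872) + b·(-0.9962) = −0.49013.
Apparent dip = arctan|0.49013| = 26.1° (true dip is 27.0°, so apparent ≤ true as expected).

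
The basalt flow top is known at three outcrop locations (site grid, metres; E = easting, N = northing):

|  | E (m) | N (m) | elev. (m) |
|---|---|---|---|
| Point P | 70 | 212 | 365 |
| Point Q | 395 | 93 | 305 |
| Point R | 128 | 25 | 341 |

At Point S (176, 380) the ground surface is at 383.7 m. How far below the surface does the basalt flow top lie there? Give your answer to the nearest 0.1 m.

21.7 m

Let the plane be z = a·E + b·N + c.
Point Q−Point P: 325a − 119b = −60;  Point R−Point P: 58a − 187b = −24.
Solving gives a = −0.15525, b = 0.08019.
Then c = 365 − a·70 − b·212 = 358.87.
At (176, 380): z_contact = −27.32 + 30.47 + 358.87 = 362.01 m.
Depth below ground = 383.7 − 362.01 = 21.7 m.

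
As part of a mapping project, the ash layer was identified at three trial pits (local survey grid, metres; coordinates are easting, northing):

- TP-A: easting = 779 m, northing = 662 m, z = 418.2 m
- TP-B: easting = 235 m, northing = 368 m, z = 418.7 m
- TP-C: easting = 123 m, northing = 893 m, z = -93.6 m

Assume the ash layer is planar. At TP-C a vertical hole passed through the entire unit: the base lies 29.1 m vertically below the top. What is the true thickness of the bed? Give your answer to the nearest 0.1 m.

20.6 m

Let the plane be z = a·easting + b·northing + c.
TP-B−TP-A: −544a − 294b = 0.5;  TP-C−TP-A: −656a + 231b = −511.8.
Solving gives a = 0.47203, b = −0.87511.
|∇z| = √(a²+b²) = 0.99430, so dip δ = arctan(0.99430) = 44.84°.
True thickness = vertical thickness × cos δ = 29.1 × cos 44.84° = 20.6 m.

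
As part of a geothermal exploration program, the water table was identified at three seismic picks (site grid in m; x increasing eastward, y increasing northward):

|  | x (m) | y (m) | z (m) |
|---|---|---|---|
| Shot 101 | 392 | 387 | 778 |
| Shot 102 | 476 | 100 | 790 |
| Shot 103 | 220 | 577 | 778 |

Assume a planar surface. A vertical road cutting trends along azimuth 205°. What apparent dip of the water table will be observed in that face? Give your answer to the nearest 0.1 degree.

4.8°

Two edge vectors: Shot 101→Shot 102 = (84, -287, 12), Shot 101→Shot 103 = (-172, 190, 0).
Normal n = (Shot 101→Shot 102) × (Shot 101→Shot 103) = (-2280, -2064, -33404).
So ∂z/∂x = −n_x/n_z = −0.06826 and ∂z/∂y = −n_y/n_z = −0.06179.
Unit vector along 205° is (sin 205°, cos 205°) = (-0.4226, -0.9063).
Slope in that direction = a·(-0.4226) + b·(-0.9063) = 0.08485.
Apparent dip = arctan|0.08485| = 4.8° (true dip is 5.3°, so apparent ≤ true as expected).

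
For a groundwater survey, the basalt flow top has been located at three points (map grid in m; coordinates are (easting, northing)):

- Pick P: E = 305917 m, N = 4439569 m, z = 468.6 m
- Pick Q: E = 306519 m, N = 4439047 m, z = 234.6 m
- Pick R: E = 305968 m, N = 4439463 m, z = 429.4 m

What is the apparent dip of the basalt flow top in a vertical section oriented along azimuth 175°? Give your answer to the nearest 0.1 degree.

Let the plane be z = a·E + b·N + c.
Pick Q−Pick P: 602a − 522b = −234;  Pick R−Pick P: 51a − 106b = −39.2.
Solving gives a = −0.11674, b = 0.31364.
Unit vector along 175° is (sin 175°, cos 175°) = (0.0872, -0.9962).
Slope in that direction = a·(0.0872) + b·(-0.9962) = −0.32262.
Apparent dip = arctan|0.32262| = 17.9° (true dip is 18.5°, so apparent ≤ true as expected).

17.9°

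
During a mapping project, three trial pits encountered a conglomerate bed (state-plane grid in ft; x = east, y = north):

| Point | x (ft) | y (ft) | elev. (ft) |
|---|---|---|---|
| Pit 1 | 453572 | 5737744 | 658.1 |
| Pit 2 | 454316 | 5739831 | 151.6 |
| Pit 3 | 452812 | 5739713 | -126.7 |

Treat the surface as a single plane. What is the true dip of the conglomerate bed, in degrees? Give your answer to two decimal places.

Two edge vectors: Pit 1→Pit 2 = (744, 2087, -506.5), Pit 1→Pit 3 = (-760, 1969, -784.8).
Normal n = (Pit 1→Pit 2) × (Pit 1→Pit 3) = (-640579.1, 968831.2, 3051056).
So ∂z/∂x = −n_x/n_z = 0.20995 and ∂z/∂y = −n_y/n_z = −0.31754.
Gradient magnitude |∇z| = √(a² + b²) = √(0.04408 + 0.10083) = 0.38067.
True dip = arctan(0.38067) = 20.84°, dipping toward NNW (azimuth ≈ 327°).

20.84°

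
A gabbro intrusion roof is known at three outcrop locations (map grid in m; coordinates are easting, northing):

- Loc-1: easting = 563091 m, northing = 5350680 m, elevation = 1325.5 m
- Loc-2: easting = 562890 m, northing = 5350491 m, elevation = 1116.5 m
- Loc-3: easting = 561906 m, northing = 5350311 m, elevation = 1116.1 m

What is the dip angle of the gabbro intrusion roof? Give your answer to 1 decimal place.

Let the plane be z = a·easting + b·northing + c.
Loc-2−Loc-1: −201a − 189b = −209;  Loc-3−Loc-1: −1185a − 369b = −209.4.
Solving gives a = −0.25064, b = 1.37237.
Gradient magnitude |∇z| = √(a² + b²) = √(0.06282 + 1.88340) = 1.39507.
True dip = arctan(1.39507) = 54.4°, dipping toward S (azimuth ≈ 170°).

54.4°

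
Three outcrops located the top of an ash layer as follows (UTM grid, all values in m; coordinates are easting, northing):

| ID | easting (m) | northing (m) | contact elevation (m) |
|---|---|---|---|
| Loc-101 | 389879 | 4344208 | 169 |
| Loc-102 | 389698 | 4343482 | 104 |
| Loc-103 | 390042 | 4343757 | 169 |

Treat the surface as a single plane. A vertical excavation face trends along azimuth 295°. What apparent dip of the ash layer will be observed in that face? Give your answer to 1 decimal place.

Let the plane be z = a·easting + b·northing + c.
Loc-102−Loc-101: −181a − 726b = −65;  Loc-103−Loc-101: 163a − 451b = 0.
Solving gives a = 0.14660, b = 0.05298.
Unit vector along 295° is (sin 295°, cos 295°) = (-0.9063, 0.4226).
Slope in that direction = a·(-0.9063) + b·(0.4226) = −0.11047.
Apparent dip = arctan|0.11047| = 6.3° (true dip is 8.9°, so apparent ≤ true as expected).

6.3°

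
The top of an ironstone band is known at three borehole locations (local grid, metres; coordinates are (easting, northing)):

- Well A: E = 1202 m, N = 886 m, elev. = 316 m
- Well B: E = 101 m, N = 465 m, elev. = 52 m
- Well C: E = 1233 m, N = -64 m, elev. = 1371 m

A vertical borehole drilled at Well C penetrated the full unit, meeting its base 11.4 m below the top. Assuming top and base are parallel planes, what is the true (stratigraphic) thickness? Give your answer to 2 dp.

Let the plane be z = a·E + b·N + c.
Well B−Well A: −1101a − 421b = −264;  Well C−Well A: 31a − 950b = 1055.
Solving gives a = 0.65624, b = −1.08911.
|∇z| = √(a²+b²) = 1.27154, so dip δ = arctan(1.27154) = 51.82°.
True thickness = vertical thickness × cos δ = 11.4 × cos 51.82° = 7.05 m.

7.05 m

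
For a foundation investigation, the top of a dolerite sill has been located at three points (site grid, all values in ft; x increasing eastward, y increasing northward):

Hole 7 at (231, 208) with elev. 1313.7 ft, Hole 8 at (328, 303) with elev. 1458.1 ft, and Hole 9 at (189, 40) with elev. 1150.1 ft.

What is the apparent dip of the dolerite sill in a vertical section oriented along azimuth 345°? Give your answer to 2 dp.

Two edge vectors: Hole 7→Hole 8 = (97, 95, 144.4), Hole 7→Hole 9 = (-42, -168, -163.6).
Normal n = (Hole 7→Hole 8) × (Hole 7→Hole 9) = (8717.2, 9804.4, -12306).
So ∂z/∂x = −n_x/n_z = 0.70837 and ∂z/∂y = −n_y/n_z = 0.79672.
Unit vector along 345° is (sin 345°, cos 345°) = (-0.2588, 0.9659).
Slope in that direction = a·(-0.2588) + b·(0.9659) = 0.58623.
Apparent dip = arctan|0.58623| = 30.38° (true dip is 46.8°, so apparent ≤ true as expected).

30.38°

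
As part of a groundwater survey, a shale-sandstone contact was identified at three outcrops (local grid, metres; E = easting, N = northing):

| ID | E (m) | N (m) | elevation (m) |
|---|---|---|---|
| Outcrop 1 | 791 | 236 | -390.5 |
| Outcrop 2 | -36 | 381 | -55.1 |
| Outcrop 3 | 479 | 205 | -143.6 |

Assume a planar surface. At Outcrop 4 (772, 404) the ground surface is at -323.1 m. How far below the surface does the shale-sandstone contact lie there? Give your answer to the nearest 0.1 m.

Two edge vectors: Outcrop 1→Outcrop 2 = (-827, 145, 335.4), Outcrop 1→Outcrop 3 = (-312, -31, 246.9).
Normal n = (Outcrop 1→Outcrop 2) × (Outcrop 1→Outcrop 3) = (46197.9, 99541.5, 70877).
So ∂z/∂E = −n_x/n_z = −0.65180 and ∂z/∂N = −n_y/n_z = −1.40443.
Intercept c from Outcrop 1: -390.5 + 515.58 + 331.44 = 456.52.
At (772, 404): z_contact = −503.19 − 567.39 + 456.52 = -614.06 m.
Depth below ground = -323.1 − (-614.06) = 291.0 m.

291.0 m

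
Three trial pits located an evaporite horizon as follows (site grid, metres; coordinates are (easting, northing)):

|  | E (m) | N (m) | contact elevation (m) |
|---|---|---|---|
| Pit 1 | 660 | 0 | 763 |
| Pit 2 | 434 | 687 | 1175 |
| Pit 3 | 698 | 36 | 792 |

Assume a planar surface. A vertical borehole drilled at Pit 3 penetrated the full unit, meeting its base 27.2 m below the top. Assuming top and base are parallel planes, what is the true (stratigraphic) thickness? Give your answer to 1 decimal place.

Two edge vectors: Pit 1→Pit 2 = (-226, 687, 412), Pit 1→Pit 3 = (38, 36, 29).
Normal n = (Pit 1→Pit 2) × (Pit 1→Pit 3) = (5091, 22210, -34242).
So ∂z/∂E = −n_x/n_z = 0.14868 and ∂z/∂N = −n_y/n_z = 0.64862.
|∇z| = √(a²+b²) = 0.66544, so dip δ = arctan(0.66544) = 33.64°.
True thickness = vertical thickness × cos δ = 27.2 × cos 33.64° = 22.6 m.

22.6 m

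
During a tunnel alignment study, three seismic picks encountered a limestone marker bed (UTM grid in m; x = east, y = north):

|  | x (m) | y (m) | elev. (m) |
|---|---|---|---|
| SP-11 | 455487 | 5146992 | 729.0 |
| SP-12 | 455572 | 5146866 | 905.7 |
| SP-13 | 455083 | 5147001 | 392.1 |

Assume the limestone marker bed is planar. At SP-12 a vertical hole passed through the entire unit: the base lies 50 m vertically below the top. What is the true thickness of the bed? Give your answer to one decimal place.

Let the plane be z = a·x + b·y + c.
SP-12−SP-11: 85a − 126b = 176.7;  SP-13−SP-11: −404a + 9b = −336.9.
Solving gives a = 0.81492, b = −0.85264.
|∇z| = √(a²+b²) = 1.17944, so dip δ = arctan(1.17944) = 49.71°.
True thickness = vertical thickness × cos δ = 50 × cos 49.71° = 32.3 m.

32.3 m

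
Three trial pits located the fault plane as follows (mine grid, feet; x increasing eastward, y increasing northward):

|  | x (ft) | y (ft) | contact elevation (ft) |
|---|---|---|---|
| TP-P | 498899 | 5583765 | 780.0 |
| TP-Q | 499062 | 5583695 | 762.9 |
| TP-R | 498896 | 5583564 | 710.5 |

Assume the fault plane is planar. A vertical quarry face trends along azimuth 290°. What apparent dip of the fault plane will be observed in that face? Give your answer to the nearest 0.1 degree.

4.4°

Two edge vectors: TP-P→TP-Q = (163, -70, -17.1), TP-P→TP-R = (-3, -201, -69.5).
Normal n = (TP-P→TP-Q) × (TP-P→TP-R) = (1427.9, 11379.8, -32973).
So ∂z/∂x = −n_x/n_z = 0.04331 and ∂z/∂y = −n_y/n_z = 0.34512.
Unit vector along 290° is (sin 290°, cos 290°) = (-0.9397, 0.3420).
Slope in that direction = a·(-0.9397) + b·(0.3420) = 0.07735.
Apparent dip = arctan|0.07735| = 4.4° (true dip is 19.2°, so apparent ≤ true as expected).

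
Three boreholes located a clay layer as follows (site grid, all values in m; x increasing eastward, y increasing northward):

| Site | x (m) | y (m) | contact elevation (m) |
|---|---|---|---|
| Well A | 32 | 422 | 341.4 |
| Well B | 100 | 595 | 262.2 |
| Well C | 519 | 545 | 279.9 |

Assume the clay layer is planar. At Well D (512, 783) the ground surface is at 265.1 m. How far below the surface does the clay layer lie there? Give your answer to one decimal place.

93.0 m

Let the plane be z = a·x + b·y + c.
Well B−Well A: 68a + 173b = −79.2;  Well C−Well A: 487a + 123b = −61.5.
Solving gives a = −0.01183, b = −0.45315.
Then c = 341.4 − a·32 − b·422 = 533.01.
At (512, 783): z_contact = −6.06 − 354.82 + 533.01 = 172.13 m.
Depth below ground = 265.1 − 172.13 = 93.0 m.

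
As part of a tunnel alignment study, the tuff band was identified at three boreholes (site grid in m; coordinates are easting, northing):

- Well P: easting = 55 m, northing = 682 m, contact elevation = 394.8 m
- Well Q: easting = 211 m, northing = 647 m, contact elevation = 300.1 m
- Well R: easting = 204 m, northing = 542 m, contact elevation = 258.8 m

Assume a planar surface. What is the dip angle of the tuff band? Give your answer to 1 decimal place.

33.7°

Two edge vectors: Well P→Well Q = (156, -35, -94.7), Well P→Well R = (149, -140, -136).
Normal n = (Well P→Well Q) × (Well P→Well R) = (-8498, 7105.7, -16625).
So ∂z/∂easting = −n_x/n_z = −0.51116 and ∂z/∂northing = −n_y/n_z = 0.42741.
Gradient magnitude |∇z| = √(a² + b²) = √(0.26128 + 0.18268) = 0.66630.
True dip = arctan(0.66630) = 33.7°, dipping toward SE (azimuth ≈ 130°).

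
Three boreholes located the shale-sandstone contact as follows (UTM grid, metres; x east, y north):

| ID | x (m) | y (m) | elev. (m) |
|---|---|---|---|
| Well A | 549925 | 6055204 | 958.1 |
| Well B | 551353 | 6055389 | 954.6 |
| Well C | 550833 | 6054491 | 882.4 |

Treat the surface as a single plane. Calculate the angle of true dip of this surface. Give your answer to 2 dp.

Let the plane be z = a·x + b·y + c.
Well B−Well A: 1428a + 185b = −3.5;  Well C−Well A: 908a − 713b = −75.7.
Solving gives a = −0.01391, b = 0.08846.
Gradient magnitude |∇z| = √(a² + b²) = √(0.00019 + 0.00782) = 0.08954.
True dip = arctan(0.08954) = 5.12°, dipping toward S (azimuth ≈ 171°).

5.12°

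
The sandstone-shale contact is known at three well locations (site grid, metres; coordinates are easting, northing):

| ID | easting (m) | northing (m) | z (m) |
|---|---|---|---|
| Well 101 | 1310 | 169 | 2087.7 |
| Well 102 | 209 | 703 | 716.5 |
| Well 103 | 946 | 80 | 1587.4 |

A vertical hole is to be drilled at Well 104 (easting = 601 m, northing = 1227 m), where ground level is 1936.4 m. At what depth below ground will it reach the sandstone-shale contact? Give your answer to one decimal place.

Let the plane be z = a·easting + b·northing + c.
Well 102−Well 101: −1101a + 534b = −1371.2;  Well 103−Well 101: −364a − 89b = −500.3.
Solving gives a = 1.331202, b = 0.176880.
Then c = 2087.7 − a·1310 − b·169 = 313.93.
At (601, 1227): z_contact = 800.05 + 217.03 + 313.93 = 1331.02 m.
Depth below ground = 1936.4 − 1331.02 = 605.4 m.

605.4 m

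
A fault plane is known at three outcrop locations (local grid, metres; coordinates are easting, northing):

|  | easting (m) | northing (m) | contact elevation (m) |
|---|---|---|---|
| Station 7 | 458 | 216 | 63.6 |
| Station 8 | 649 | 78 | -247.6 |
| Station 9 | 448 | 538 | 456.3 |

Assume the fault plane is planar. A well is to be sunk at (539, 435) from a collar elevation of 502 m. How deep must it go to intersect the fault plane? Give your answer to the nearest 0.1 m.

238.5 m

Let the plane be z = a·easting + b·northing + c.
Station 8−Station 7: 191a − 138b = −311.2;  Station 9−Station 7: −10a + 322b = 392.7.
Solving gives a = −0.76534, b = 1.19580.
Then c = 63.6 − a·458 − b·216 = 155.83.
At (539, 435): z_contact = −412.52 + 520.17 + 155.83 = 263.49 m.
Depth below ground = 502 − 263.49 = 238.5 m.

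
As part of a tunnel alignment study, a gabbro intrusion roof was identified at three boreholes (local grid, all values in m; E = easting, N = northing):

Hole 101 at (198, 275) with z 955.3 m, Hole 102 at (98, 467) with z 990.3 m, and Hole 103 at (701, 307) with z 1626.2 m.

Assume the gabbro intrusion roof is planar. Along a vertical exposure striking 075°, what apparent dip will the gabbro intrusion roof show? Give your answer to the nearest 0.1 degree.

55.5°

Two edge vectors: Hole 101→Hole 102 = (-100, 192, 35), Hole 101→Hole 103 = (503, 32, 670.9).
Normal n = (Hole 101→Hole 102) × (Hole 101→Hole 103) = (127692.8, 84695, -99776).
So ∂z/∂E = −n_x/n_z = 1.27979 and ∂z/∂N = −n_y/n_z = 0.84885.
Unit vector along 075° is (sin 75°, cos 75°) = (0.9659, 0.2588).
Slope in that direction = a·(0.9659) + b·(0.2588) = 1.45589.
Apparent dip = arctan|1.45589| = 55.5° (true dip is 56.9°, so apparent ≤ true as expected).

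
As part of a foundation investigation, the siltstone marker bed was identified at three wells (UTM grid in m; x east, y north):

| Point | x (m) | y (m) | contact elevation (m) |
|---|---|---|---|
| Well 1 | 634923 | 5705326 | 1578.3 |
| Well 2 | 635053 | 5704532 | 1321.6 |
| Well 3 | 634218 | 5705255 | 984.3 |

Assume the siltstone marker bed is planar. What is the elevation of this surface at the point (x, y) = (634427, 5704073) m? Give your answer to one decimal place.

614.5 m

Two edge vectors: Well 1→Well 2 = (130, -794, -256.7), Well 1→Well 3 = (-705, -71, -594).
Normal n = (Well 1→Well 2) × (Well 1→Well 3) = (453410.3, 258193.5, -569000).
So ∂z/∂x = −n_x/n_z = 0.796854657 and ∂z/∂y = −n_y/n_z = 0.453767135.
Intercept c from Well 1: 1578.3 − 505941.35 − 2588889.44 = −3093252.48.
At (634427, 5704073): z = 505546.1 + 2588320.9 − 3093252.48 = 614.5 m.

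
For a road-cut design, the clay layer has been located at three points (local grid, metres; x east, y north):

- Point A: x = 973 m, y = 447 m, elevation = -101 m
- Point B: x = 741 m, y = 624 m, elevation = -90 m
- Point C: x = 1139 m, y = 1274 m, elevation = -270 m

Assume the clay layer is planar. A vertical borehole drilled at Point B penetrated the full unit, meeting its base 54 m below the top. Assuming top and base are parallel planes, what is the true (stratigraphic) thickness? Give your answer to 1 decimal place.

52.5 m

Let the plane be z = a·x + b·y + c.
Point B−Point A: −232a + 177b = 11;  Point C−Point A: 166a + 827b = −169.
Solving gives a = −0.17632, b = −0.16896.
|∇z| = √(a²+b²) = 0.24421, so dip δ = arctan(0.24421) = 13.72°.
True thickness = vertical thickness × cos δ = 54 × cos 13.72° = 52.5 m.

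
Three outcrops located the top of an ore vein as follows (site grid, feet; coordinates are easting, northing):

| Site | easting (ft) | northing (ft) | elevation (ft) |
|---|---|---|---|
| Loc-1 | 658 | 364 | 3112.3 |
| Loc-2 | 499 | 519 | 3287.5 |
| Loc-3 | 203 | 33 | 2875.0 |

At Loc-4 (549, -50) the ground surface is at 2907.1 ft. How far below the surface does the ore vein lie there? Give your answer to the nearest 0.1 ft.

170.8 ft

Two edge vectors: Loc-1→Loc-2 = (-159, 155, 175.2), Loc-1→Loc-3 = (-455, -331, -237.3).
Normal n = (Loc-1→Loc-2) × (Loc-1→Loc-3) = (21209.7, -117446.7, 123154).
So ∂z/∂easting = −n_x/n_z = −0.17222 and ∂z/∂northing = −n_y/n_z = 0.95366.
Intercept c from Loc-1: 3112.3 + 113.32 − 347.13 = 2878.49.
At (549, -50): z_contact = −94.55 − 47.68 + 2878.49 = 2736.26 ft.
Depth below ground = 2907.1 − 2736.26 = 170.8 ft.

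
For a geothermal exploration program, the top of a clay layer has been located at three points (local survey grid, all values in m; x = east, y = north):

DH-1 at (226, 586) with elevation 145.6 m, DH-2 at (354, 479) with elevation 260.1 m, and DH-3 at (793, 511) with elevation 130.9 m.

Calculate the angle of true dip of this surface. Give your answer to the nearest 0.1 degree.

52.9°

Let the plane be z = a·x + b·y + c.
DH-2−DH-1: 128a − 107b = 114.5;  DH-3−DH-1: 567a − 75b = −14.7.
Solving gives a = −0.19895, b = −1.30809.
Gradient magnitude |∇z| = √(a² + b²) = √(0.03958 + 1.71111) = 1.32314.
True dip = arctan(1.32314) = 52.9°, dipping toward N (azimuth ≈ 009°).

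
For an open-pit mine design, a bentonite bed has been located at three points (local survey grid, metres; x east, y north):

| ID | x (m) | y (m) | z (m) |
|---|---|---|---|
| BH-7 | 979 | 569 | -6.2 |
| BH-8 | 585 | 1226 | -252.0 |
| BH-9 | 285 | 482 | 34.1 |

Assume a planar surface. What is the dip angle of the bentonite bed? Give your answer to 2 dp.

Two edge vectors: BH-7→BH-8 = (-394, 657, -245.8), BH-7→BH-9 = (-694, -87, 40.3).
Normal n = (BH-7→BH-8) × (BH-7→BH-9) = (5092.5, 186463.4, 490236).
So ∂z/∂x = −n_x/n_z = −0.01039 and ∂z/∂y = −n_y/n_z = −0.38035.
Gradient magnitude |∇z| = √(a² + b²) = √(0.00011 + 0.14467) = 0.38050.
True dip = arctan(0.38050) = 20.83°, dipping toward N (azimuth ≈ 002°).

20.83°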